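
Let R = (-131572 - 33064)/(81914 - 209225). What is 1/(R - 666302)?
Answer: -127311/84827409286 ≈ -1.5008e-6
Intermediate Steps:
R = 164636/127311 (R = -164636/(-127311) = -164636*(-1/127311) = 164636/127311 ≈ 1.2932)
1/(R - 666302) = 1/(164636/127311 - 666302) = 1/(-84827409286/127311) = -127311/84827409286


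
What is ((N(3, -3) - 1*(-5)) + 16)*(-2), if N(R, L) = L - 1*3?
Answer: -30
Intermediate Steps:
N(R, L) = -3 + L (N(R, L) = L - 3 = -3 + L)
((N(3, -3) - 1*(-5)) + 16)*(-2) = (((-3 - 3) - 1*(-5)) + 16)*(-2) = ((-6 + 5) + 16)*(-2) = (-1 + 16)*(-2) = 15*(-2) = -30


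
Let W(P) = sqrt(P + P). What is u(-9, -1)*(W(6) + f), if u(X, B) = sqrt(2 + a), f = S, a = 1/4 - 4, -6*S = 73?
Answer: I*sqrt(7)*(-73/12 + sqrt(3)) ≈ -11.512*I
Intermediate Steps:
S = -73/6 (S = -1/6*73 = -73/6 ≈ -12.167)
a = -15/4 (a = 1/4 - 4 = -15/4 ≈ -3.7500)
f = -73/6 ≈ -12.167
u(X, B) = I*sqrt(7)/2 (u(X, B) = sqrt(2 - 15/4) = sqrt(-7/4) = I*sqrt(7)/2)
W(P) = sqrt(2)*sqrt(P) (W(P) = sqrt(2*P) = sqrt(2)*sqrt(P))
u(-9, -1)*(W(6) + f) = (I*sqrt(7)/2)*(sqrt(2)*sqrt(6) - 73/6) = (I*sqrt(7)/2)*(2*sqrt(3) - 73/6) = (I*sqrt(7)/2)*(-73/6 + 2*sqrt(3)) = I*sqrt(7)*(-73/6 + 2*sqrt(3))/2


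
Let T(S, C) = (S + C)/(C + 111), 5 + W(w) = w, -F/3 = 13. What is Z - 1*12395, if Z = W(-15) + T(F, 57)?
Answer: -347617/28 ≈ -12415.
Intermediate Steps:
F = -39 (F = -3*13 = -39)
W(w) = -5 + w
T(S, C) = (C + S)/(111 + C)
Z = -557/28 (Z = (-5 - 15) + (57 - 39)/(111 + 57) = -20 + 18/168 = -20 + (1/168)*18 = -20 + 3/28 = -557/28 ≈ -19.893)
Z - 1*12395 = -557/28 - 1*12395 = -557/28 - 12395 = -347617/28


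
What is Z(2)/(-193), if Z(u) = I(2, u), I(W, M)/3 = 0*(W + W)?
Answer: 0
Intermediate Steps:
I(W, M) = 0 (I(W, M) = 3*(0*(W + W)) = 3*(0*(2*W)) = 3*0 = 0)
Z(u) = 0
Z(2)/(-193) = 0/(-193) = 0*(-1/193) = 0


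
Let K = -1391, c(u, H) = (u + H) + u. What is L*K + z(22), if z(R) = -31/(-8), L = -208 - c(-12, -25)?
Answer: 1769383/8 ≈ 2.2117e+5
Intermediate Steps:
c(u, H) = H + 2*u (c(u, H) = (H + u) + u = H + 2*u)
L = -159 (L = -208 - (-25 + 2*(-12)) = -208 - (-25 - 24) = -208 - 1*(-49) = -208 + 49 = -159)
z(R) = 31/8 (z(R) = -31*(-⅛) = 31/8)
L*K + z(22) = -159*(-1391) + 31/8 = 221169 + 31/8 = 1769383/8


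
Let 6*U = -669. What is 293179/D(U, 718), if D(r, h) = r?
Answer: -586358/223 ≈ -2629.4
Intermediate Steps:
U = -223/2 (U = (1/6)*(-669) = -223/2 ≈ -111.50)
293179/D(U, 718) = 293179/(-223/2) = 293179*(-2/223) = -586358/223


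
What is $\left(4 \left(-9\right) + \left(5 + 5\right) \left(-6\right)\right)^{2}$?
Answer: $9216$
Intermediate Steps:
$\left(4 \left(-9\right) + \left(5 + 5\right) \left(-6\right)\right)^{2} = \left(-36 + 10 \left(-6\right)\right)^{2} = \left(-36 - 60\right)^{2} = \left(-96\right)^{2} = 9216$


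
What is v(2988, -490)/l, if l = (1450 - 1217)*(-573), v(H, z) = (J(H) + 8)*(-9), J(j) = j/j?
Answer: 27/44503 ≈ 0.00060670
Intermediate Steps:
J(j) = 1
v(H, z) = -81 (v(H, z) = (1 + 8)*(-9) = 9*(-9) = -81)
l = -133509 (l = 233*(-573) = -133509)
v(2988, -490)/l = -81/(-133509) = -81*(-1/133509) = 27/44503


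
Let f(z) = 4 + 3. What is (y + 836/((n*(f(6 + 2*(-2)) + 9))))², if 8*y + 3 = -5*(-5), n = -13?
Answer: 1089/676 ≈ 1.6109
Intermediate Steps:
f(z) = 7
y = 11/4 (y = -3/8 + (-5*(-5))/8 = -3/8 + (⅛)*25 = -3/8 + 25/8 = 11/4 ≈ 2.7500)
(y + 836/((n*(f(6 + 2*(-2)) + 9))))² = (11/4 + 836/((-13*(7 + 9))))² = (11/4 + 836/((-13*16)))² = (11/4 + 836/(-208))² = (11/4 + 836*(-1/208))² = (11/4 - 209/52)² = (-33/26)² = 1089/676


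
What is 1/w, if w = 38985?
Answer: 1/38985 ≈ 2.5651e-5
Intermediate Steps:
1/w = 1/38985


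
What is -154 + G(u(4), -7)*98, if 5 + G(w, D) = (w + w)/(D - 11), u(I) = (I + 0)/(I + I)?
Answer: -5845/9 ≈ -649.44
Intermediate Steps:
u(I) = ½ (u(I) = I/((2*I)) = I*(1/(2*I)) = ½)
G(w, D) = -5 + 2*w/(-11 + D) (G(w, D) = -5 + (w + w)/(D - 11) = -5 + (2*w)/(-11 + D) = -5 + 2*w/(-11 + D))
-154 + G(u(4), -7)*98 = -154 + ((55 - 5*(-7) + 2*(½))/(-11 - 7))*98 = -154 + ((55 + 35 + 1)/(-18))*98 = -154 - 1/18*91*98 = -154 - 91/18*98 = -154 - 4459/9 = -5845/9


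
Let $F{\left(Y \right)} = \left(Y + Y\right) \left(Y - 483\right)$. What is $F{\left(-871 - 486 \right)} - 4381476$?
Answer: $612284$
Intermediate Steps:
$F{\left(Y \right)} = 2 Y \left(-483 + Y\right)$
$F{\left(-871 - 486 \right)} - 4381476 = 2 \left(-871 - 486\right) \left(-483 - 1357\right) - 4381476 = 2 \left(-1357\right) \left(-483 - 1357\right) - 4381476 = 2 \left(-1357\right) \left(-1840\right) - 4381476 = 4993760 - 4381476 = 612284$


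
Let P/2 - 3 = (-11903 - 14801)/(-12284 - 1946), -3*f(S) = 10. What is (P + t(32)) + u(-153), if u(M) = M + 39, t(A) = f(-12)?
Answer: -2296298/21345 ≈ -107.58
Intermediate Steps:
f(S) = -10/3 (f(S) = -⅓*10 = -10/3)
t(A) = -10/3
u(M) = 39 + M
P = 69394/7115 (P = 6 + 2*((-11903 - 14801)/(-12284 - 1946)) = 6 + 2*(-26704/(-14230)) = 6 + 2*(-26704*(-1/14230)) = 6 + 2*(13352/7115) = 6 + 26704/7115 = 69394/7115 ≈ 9.7532)
(P + t(32)) + u(-153) = (69394/7115 - 10/3) + (39 - 153) = 137032/21345 - 114 = -2296298/21345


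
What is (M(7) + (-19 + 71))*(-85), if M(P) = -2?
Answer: -4250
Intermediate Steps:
(M(7) + (-19 + 71))*(-85) = (-2 + (-19 + 71))*(-85) = (-2 + 52)*(-85) = 50*(-85) = -4250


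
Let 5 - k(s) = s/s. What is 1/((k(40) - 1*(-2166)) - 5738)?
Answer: -1/3568 ≈ -0.00028027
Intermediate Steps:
k(s) = 4 (k(s) = 5 - s/s = 5 - 1*1 = 5 - 1 = 4)
1/((k(40) - 1*(-2166)) - 5738) = 1/((4 - 1*(-2166)) - 5738) = 1/((4 + 2166) - 5738) = 1/(2170 - 5738) = 1/(-3568) = -1/3568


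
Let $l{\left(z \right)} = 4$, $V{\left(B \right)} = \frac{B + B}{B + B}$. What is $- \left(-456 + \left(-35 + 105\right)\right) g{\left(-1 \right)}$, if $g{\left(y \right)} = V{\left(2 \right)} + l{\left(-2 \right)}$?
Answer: $1930$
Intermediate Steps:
$V{\left(B \right)} = 1$ ($V{\left(B \right)} = \frac{2 B}{2 B} = 2 B \frac{1}{2 B} = 1$)
$g{\left(y \right)} = 5$ ($g{\left(y \right)} = 1 + 4 = 5$)
$- \left(-456 + \left(-35 + 105\right)\right) g{\left(-1 \right)} = - \left(-456 + \left(-35 + 105\right)\right) 5 = - \left(-456 + 70\right) 5 = - \left(-386\right) 5 = \left(-1\right) \left(-1930\right) = 1930$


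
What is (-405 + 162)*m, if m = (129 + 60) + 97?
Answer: -69498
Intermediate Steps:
m = 286 (m = 189 + 97 = 286)
(-405 + 162)*m = (-405 + 162)*286 = -243*286 = -69498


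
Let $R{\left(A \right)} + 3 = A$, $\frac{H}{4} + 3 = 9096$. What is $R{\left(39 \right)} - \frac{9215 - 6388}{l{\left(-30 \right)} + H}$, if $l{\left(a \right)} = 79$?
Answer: $\frac{1309409}{36451} \approx 35.922$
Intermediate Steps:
$H = 36372$ ($H = -12 + 4 \cdot 9096 = -12 + 36384 = 36372$)
$R{\left(A \right)} = -3 + A$
$R{\left(39 \right)} - \frac{9215 - 6388}{l{\left(-30 \right)} + H} = \left(-3 + 39\right) - \frac{9215 - 6388}{79 + 36372} = 36 - \frac{2827}{36451} = \frac{1309409}{36451}$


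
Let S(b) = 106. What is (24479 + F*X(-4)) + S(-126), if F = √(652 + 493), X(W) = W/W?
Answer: 24585 + √1145 ≈ 24619.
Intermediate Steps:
X(W) = 1
F = √1145 ≈ 33.838
(24479 + F*X(-4)) + S(-126) = (24479 + √1145*1) + 106 = (24479 + √1145) + 106 = 24585 + √1145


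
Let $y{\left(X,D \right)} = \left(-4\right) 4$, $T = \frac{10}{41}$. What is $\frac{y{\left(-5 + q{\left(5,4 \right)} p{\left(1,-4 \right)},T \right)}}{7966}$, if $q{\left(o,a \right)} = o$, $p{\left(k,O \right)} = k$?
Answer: $- \frac{8}{3983} \approx -0.0020085$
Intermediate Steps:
$T = \frac{10}{41}$ ($T = 10 \cdot \frac{1}{41} = \frac{10}{41} \approx 0.2439$)
$y{\left(X,D \right)} = -16$
$\frac{y{\left(-5 + q{\left(5,4 \right)} p{\left(1,-4 \right)},T \right)}}{7966} = - \frac{16}{7966} = \left(-16\right) \frac{1}{7966} = - \frac{8}{3983}$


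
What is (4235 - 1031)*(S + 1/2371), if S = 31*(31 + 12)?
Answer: 10126382976/2371 ≈ 4.2709e+6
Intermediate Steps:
S = 1333 (S = 31*43 = 1333)
(4235 - 1031)*(S + 1/2371) = (4235 - 1031)*(1333 + 1/2371) = 3204*(1333 + 1/2371) = 3204*(3160544/2371) = 10126382976/2371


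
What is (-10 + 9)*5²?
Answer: -25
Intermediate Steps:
(-10 + 9)*5² = -1*25 = -25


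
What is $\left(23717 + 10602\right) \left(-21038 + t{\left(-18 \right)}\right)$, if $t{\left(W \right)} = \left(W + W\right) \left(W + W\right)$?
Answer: $-677525698$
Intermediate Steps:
$t{\left(W \right)} = 4 W^{2}$ ($t{\left(W \right)} = 2 W 2 W = 4 W^{2}$)
$\left(23717 + 10602\right) \left(-21038 + t{\left(-18 \right)}\right) = \left(23717 + 10602\right) \left(-21038 + 4 \left(-18\right)^{2}\right) = 34319 \left(-21038 + 4 \cdot 324\right) = 34319 \left(-21038 + 1296\right) = 34319 \left(-19742\right) = -677525698$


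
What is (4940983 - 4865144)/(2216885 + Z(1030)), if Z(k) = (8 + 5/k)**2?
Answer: 3218303804/94078451061 ≈ 0.034209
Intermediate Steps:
(4940983 - 4865144)/(2216885 + Z(1030)) = (4940983 - 4865144)/(2216885 + (5 + 8*1030)**2/1030**2) = 75839/(2216885 + (5 + 8240)**2/1060900) = 75839/(2216885 + (1/1060900)*8245**2) = 75839/(2216885 + (1/1060900)*67980025) = 75839/(2216885 + 2719201/42436) = 75839/(94078451061/42436) = 75839*(42436/94078451061) = 3218303804/94078451061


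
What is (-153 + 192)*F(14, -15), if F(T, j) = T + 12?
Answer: 1014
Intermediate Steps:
F(T, j) = 12 + T
(-153 + 192)*F(14, -15) = (-153 + 192)*(12 + 14) = 39*26 = 1014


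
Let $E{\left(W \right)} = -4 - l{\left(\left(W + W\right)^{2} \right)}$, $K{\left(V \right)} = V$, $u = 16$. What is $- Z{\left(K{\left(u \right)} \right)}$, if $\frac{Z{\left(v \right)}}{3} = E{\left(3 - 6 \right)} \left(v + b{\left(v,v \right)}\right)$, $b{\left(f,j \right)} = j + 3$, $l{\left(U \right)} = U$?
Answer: $4200$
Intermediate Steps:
$E{\left(W \right)} = -4 - 4 W^{2}$ ($E{\left(W \right)} = -4 - \left(W + W\right)^{2} = -4 - \left(2 W\right)^{2} = -4 - 4 W^{2}$)
$b{\left(f,j \right)} = 3 + j$
$Z{\left(v \right)} = -360 - 240 v$ ($Z{\left(v \right)} = 3 \left(-4 - 4 \left(3 - 6\right)^{2}\right) \left(v + \left(3 + v\right)\right) = 3 \left(-4 - 4 \left(3 - 6\right)^{2}\right) \left(3 + 2 v\right) = 3 \left(-4 - 4 \left(-3\right)^{2}\right) \left(3 + 2 v\right) = 3 \left(-4 - 36\right) \left(3 + 2 v\right) = 3 \left(- 40 \left(3 + 2 v\right)\right) = 3 \left(-120 - 80 v\right) = -360 - 240 v$)
$- Z{\left(K{\left(u \right)} \right)} = - (-360 - 3840) = \left(-1\right) \left(-4200\right) = 4200$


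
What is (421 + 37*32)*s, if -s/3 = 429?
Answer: -2065635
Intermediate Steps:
s = -1287 (s = -3*429 = -1287)
(421 + 37*32)*s = (421 + 37*32)*(-1287) = (421 + 1184)*(-1287) = 1605*(-1287) = -2065635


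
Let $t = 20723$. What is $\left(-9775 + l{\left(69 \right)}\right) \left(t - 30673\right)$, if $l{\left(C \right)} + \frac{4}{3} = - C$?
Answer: $\frac{293883200}{3} \approx 9.7961 \cdot 10^{7}$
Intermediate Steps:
$l{\left(C \right)} = - \frac{4}{3} - C$
$\left(-9775 + l{\left(69 \right)}\right) \left(t - 30673\right) = \left(-9775 - \frac{211}{3}\right) \left(20723 - 30673\right) = \left(-9775 - \frac{211}{3}\right) \left(-9950\right) = \left(- \frac{29536}{3}\right) \left(-9950\right) = \frac{293883200}{3}$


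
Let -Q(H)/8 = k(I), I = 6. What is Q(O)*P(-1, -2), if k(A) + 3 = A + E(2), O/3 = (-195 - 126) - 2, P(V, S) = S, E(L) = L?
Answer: 80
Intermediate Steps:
O = -969 (O = 3*((-195 - 126) - 2) = 3*(-321 - 2) = 3*(-323) = -969)
k(A) = -1 + A (k(A) = -3 + (A + 2) = -3 + (2 + A) = -1 + A)
Q(H) = -40 (Q(H) = -8*(-1 + 6) = -8*5 = -40)
Q(O)*P(-1, -2) = -40*(-2) = 80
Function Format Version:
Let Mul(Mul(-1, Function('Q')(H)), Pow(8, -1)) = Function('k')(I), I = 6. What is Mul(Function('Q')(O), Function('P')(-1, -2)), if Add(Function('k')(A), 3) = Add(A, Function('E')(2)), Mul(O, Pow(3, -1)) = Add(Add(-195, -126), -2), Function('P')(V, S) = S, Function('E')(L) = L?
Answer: 80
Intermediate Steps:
O = -969 (O = Mul(3, Add(Add(-195, -126), -2)) = Mul(3, Add(-321, -2)) = Mul(3, -323) = -969)
Function('k')(A) = Add(-1, A) (Function('k')(A) = Add(-3, Add(A, 2)) = Add(-3, Add(2, A)) = Add(-1, A))
Function('Q')(H) = -40 (Function('Q')(H) = Mul(-8, Add(-1, 6)) = Mul(-8, 5) = -40)
Mul(Function('Q')(O), Function('P')(-1, -2)) = Mul(-40, -2) = 80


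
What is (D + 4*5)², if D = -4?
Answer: 256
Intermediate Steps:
(D + 4*5)² = (-4 + 4*5)² = (-4 + 20)² = 16² = 256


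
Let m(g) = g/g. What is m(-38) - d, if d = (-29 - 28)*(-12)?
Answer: -683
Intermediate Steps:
m(g) = 1
d = 684 (d = -57*(-12) = 684)
m(-38) - d = 1 - 1*684 = 1 - 684 = -683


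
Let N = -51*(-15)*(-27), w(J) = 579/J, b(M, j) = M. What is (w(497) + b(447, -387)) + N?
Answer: -10042797/497 ≈ -20207.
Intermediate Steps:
N = -20655 (N = 765*(-27) = -20655)
(w(497) + b(447, -387)) + N = (579/497 + 447) - 20655 = 222738/497 - 20655 = -10042797/497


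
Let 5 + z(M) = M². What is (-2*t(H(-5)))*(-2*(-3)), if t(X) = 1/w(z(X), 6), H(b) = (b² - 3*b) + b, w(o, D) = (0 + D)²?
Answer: -⅓ ≈ -0.33333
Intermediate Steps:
z(M) = -5 + M²
w(o, D) = D²
H(b) = b² - 2*b
t(X) = 1/36 (t(X) = 1/(6²) = 1/36)
(-2*t(H(-5)))*(-2*(-3)) = (-2*1/36)*(-2*(-3)) = -1/18*6 = -⅓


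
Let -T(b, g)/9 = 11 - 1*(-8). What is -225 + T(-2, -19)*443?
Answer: -75978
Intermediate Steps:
T(b, g) = -171 (T(b, g) = -9*(11 - 1*(-8)) = -9*(11 + 8) = -9*19 = -171)
-225 + T(-2, -19)*443 = -225 - 171*443 = -225 - 75753 = -75978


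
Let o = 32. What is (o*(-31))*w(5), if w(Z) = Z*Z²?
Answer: -124000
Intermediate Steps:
w(Z) = Z³
(o*(-31))*w(5) = (32*(-31))*5³ = -992*125 = -124000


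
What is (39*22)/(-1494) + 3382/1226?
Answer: 333400/152637 ≈ 2.1843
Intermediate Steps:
(39*22)/(-1494) + 3382/1226 = 858*(-1/1494) + 3382*(1/1226) = -143/249 + 1691/613 = 333400/152637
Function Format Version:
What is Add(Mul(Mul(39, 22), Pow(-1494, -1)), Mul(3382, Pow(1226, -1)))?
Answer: Rational(333400, 152637) ≈ 2.1843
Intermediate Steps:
Add(Mul(Mul(39, 22), Pow(-1494, -1)), Mul(3382, Pow(1226, -1))) = Add(Mul(858, Rational(-1, 1494)), Mul(3382, Rational(1, 1226))) = Add(Rational(-143, 249), Rational(1691, 613)) = Rational(333400, 152637)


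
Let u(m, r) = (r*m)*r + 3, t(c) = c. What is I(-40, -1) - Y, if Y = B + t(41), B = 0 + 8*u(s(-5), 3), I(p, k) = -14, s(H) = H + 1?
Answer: 209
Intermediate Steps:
s(H) = 1 + H
u(m, r) = 3 + m*r² (u(m, r) = (m*r)*r + 3 = m*r² + 3 = 3 + m*r²)
B = -264 (B = 0 + 8*(3 + (1 - 5)*3²) = 0 + 8*(3 - 4*9) = 0 + 8*(3 - 36) = 0 + 8*(-33) = 0 - 264 = -264)
Y = -223 (Y = -264 + 41 = -223)
I(-40, -1) - Y = -14 - 1*(-223) = -14 + 223 = 209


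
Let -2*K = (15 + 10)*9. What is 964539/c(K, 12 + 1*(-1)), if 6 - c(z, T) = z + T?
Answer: 1929078/215 ≈ 8972.5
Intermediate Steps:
K = -225/2 (K = -(15 + 10)*9/2 = -25*9/2 = -½*225 = -225/2 ≈ -112.50)
c(z, T) = 6 - T - z (c(z, T) = 6 - (z + T) = 6 - (T + z) = 6 + (-T - z) = 6 - T - z)
964539/c(K, 12 + 1*(-1)) = 964539/(6 - (12 + 1*(-1)) - 1*(-225/2)) = 964539/(6 - (12 - 1) + 225/2) = 964539/(6 - 1*11 + 225/2) = 964539/(6 - 11 + 225/2) = 964539/(215/2) = 964539*(2/215) = 1929078/215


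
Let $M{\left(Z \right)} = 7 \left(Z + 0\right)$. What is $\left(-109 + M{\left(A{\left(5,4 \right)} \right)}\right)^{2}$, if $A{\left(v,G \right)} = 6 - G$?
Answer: $9025$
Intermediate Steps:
$M{\left(Z \right)} = 7 Z$
$\left(-109 + M{\left(A{\left(5,4 \right)} \right)}\right)^{2} = \left(-109 + 7 \left(6 - 4\right)\right)^{2} = \left(-109 + 7 \cdot 2\right)^{2} = \left(-109 + 14\right)^{2} = \left(-95\right)^{2} = 9025$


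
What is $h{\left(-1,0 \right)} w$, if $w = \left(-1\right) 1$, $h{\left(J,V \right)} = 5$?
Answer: $-5$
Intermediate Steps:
$w = -1$
$h{\left(-1,0 \right)} w = 5 \left(-1\right) = -5$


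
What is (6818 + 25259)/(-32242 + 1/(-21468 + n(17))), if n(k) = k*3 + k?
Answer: -686447800/689978801 ≈ -0.99488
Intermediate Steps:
n(k) = 4*k (n(k) = 3*k + k = 4*k)
(6818 + 25259)/(-32242 + 1/(-21468 + n(17))) = (6818 + 25259)/(-32242 + 1/(-21468 + 4*17)) = 32077/(-32242 + 1/(-21468 + 68)) = 32077/(-32242 + 1/(-21400)) = 32077/(-32242 - 1/21400) = 32077/(-689978801/21400) = 32077*(-21400/689978801) = -686447800/689978801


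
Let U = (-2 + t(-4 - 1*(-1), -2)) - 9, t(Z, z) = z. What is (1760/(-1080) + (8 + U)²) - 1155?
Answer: -30554/27 ≈ -1131.6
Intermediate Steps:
U = -13 (U = (-2 - 2) - 9 = -4 - 9 = -13)
(1760/(-1080) + (8 + U)²) - 1155 = (1760/(-1080) + (8 - 13)²) - 1155 = (1760*(-1/1080) + (-5)²) - 1155 = (-44/27 + 25) - 1155 = 631/27 - 1155 = -30554/27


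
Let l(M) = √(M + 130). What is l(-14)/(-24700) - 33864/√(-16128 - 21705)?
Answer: -√29/12350 + 11288*I*√37833/12611 ≈ -0.00043605 + 174.1*I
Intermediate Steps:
l(M) = √(130 + M)
l(-14)/(-24700) - 33864/√(-16128 - 21705) = √(130 - 14)/(-24700) - 33864/√(-16128 - 21705) = √116*(-1/24700) - 33864*(-I*√37833/37833) = (2*√29)*(-1/24700) - 33864*(-I*√37833/37833) = -√29/12350 - (-11288)*I*√37833/12611 = -√29/12350 + 11288*I*√37833/12611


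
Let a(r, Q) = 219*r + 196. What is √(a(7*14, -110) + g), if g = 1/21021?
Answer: √195312039351/3003 ≈ 147.17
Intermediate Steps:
a(r, Q) = 196 + 219*r
g = 1/21021 ≈ 4.7571e-5
√(a(7*14, -110) + g) = √((196 + 219*(7*14)) + 1/21021) = √((196 + 219*98) + 1/21021) = √((196 + 21462) + 1/21021) = √(21658 + 1/21021) = √(455272819/21021) = √195312039351/3003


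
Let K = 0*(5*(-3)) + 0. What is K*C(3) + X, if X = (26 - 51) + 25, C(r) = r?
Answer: 0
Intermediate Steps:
X = 0 (X = -25 + 25 = 0)
K = 0 (K = 0*(-15) + 0 = 0 + 0 = 0)
K*C(3) + X = 0*3 + 0 = 0 + 0 = 0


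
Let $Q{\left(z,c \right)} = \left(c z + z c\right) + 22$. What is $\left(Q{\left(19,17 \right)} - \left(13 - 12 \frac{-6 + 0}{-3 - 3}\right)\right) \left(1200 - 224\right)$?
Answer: $650992$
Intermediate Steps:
$Q{\left(z,c \right)} = 22 + 2 c z$ ($Q{\left(z,c \right)} = \left(c z + c z\right) + 22 = 2 c z + 22 = 22 + 2 c z$)
$\left(Q{\left(19,17 \right)} - \left(13 - 12 \frac{-6 + 0}{-3 - 3}\right)\right) \left(1200 - 224\right) = \left(\left(22 + 2 \cdot 17 \cdot 19\right) - \left(13 - 12 \frac{-6 + 0}{-3 - 3}\right)\right) \left(1200 - 224\right) = \left(\left(22 + 646\right) - \left(13 - 12 \left(- \frac{6}{-6}\right)\right)\right) 976 = \left(668 - \left(13 - 12 \left(\left(-6\right) \left(- \frac{1}{6}\right)\right)\right)\right) 976 = \left(668 + \left(-13 + 12 \cdot 1\right)\right) 976 = \left(668 + \left(-13 + 12\right)\right) 976 = \left(668 - 1\right) 976 = 667 \cdot 976 = 650992$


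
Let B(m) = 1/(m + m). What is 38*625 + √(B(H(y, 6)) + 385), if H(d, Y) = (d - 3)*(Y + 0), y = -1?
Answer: 23750 + √55437/12 ≈ 23770.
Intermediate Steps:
H(d, Y) = Y*(-3 + d) (H(d, Y) = (-3 + d)*Y = Y*(-3 + d))
B(m) = 1/(2*m)
38*625 + √(B(H(y, 6)) + 385) = 38*625 + √(1/(2*((6*(-3 - 1)))) + 385) = 23750 + √(1/(2*((6*(-4)))) + 385) = 23750 + √((½)/(-24) + 385) = 23750 + √((½)*(-1/24) + 385) = 23750 + √(-1/48 + 385) = 23750 + √(18479/48) = 23750 + √55437/12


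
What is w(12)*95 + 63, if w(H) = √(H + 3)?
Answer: 63 + 95*√15 ≈ 430.93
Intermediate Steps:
w(H) = √(3 + H)
w(12)*95 + 63 = √(3 + 12)*95 + 63 = √15*95 + 63 = 95*√15 + 63 = 63 + 95*√15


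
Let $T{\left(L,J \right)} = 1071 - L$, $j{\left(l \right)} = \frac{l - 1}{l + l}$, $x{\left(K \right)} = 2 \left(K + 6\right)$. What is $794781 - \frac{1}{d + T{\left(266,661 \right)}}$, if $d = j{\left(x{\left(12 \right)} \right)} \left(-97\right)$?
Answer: $\frac{43367225193}{54565} \approx 7.9478 \cdot 10^{5}$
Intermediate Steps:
$x{\left(K \right)} = 12 + 2 K$ ($x{\left(K \right)} = 2 \left(6 + K\right) = 12 + 2 K$)
$j{\left(l \right)} = \frac{-1 + l}{2 l}$
$d = - \frac{3395}{72}$ ($d = \frac{-1 + \left(12 + 2 \cdot 12\right)}{2 \left(12 + 2 \cdot 12\right)} \left(-97\right) = \frac{-1 + \left(12 + 24\right)}{2 \left(12 + 24\right)} \left(-97\right) = \frac{-1 + 36}{2 \cdot 36} \left(-97\right) = \frac{1}{2} \cdot \frac{1}{36} \cdot 35 \left(-97\right) = \frac{35}{72} \left(-97\right) = - \frac{3395}{72} \approx -47.153$)
$794781 - \frac{1}{d + T{\left(266,661 \right)}} = 794781 - \frac{1}{- \frac{3395}{72} + \left(1071 - 266\right)} = 794781 - \frac{1}{- \frac{3395}{72} + 805} = 794781 - \frac{1}{\frac{54565}{72}} = 794781 - \frac{72}{54565} = \frac{43367225193}{54565}$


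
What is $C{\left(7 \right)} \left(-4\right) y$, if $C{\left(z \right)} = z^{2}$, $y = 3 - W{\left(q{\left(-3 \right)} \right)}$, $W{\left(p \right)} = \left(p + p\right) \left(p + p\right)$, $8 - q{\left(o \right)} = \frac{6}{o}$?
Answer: $77812$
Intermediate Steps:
$q{\left(o \right)} = 8 - \frac{6}{o}$
$W{\left(p \right)} = 4 p^{2}$ ($W{\left(p \right)} = 2 p 2 p = 4 p^{2}$)
$y = -397$ ($y = 3 - 4 \left(8 - \frac{6}{-3}\right)^{2} = 3 - 4 \left(8 - -2\right)^{2} = 3 - 4 \left(8 + 2\right)^{2} = 3 - 4 \cdot 10^{2} = 3 - 4 \cdot 100 = 3 - 400 = -397$)
$C{\left(7 \right)} \left(-4\right) y = 7^{2} \left(-4\right) \left(-397\right) = 49 \left(-4\right) \left(-397\right) = \left(-196\right) \left(-397\right) = 77812$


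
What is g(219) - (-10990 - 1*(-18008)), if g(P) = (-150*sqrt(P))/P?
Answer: -7018 - 50*sqrt(219)/73 ≈ -7028.1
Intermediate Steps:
g(P) = -150/sqrt(P)
g(219) - (-10990 - 1*(-18008)) = -50*sqrt(219)/73 - (-10990 - 1*(-18008)) = -50*sqrt(219)/73 - (-10990 + 18008) = -50*sqrt(219)/73 - 1*7018 = -50*sqrt(219)/73 - 7018 = -7018 - 50*sqrt(219)/73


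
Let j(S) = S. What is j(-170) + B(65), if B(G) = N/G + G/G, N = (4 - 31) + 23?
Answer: -10989/65 ≈ -169.06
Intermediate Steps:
N = -4 (N = -27 + 23 = -4)
B(G) = 1 - 4/G (B(G) = -4/G + G/G = -4/G + 1 = 1 - 4/G)
j(-170) + B(65) = -170 + (-4 + 65)/65 = -170 + (1/65)*61 = -170 + 61/65 = -10989/65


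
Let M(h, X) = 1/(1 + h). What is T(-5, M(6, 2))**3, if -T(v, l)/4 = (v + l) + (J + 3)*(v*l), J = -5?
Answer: 884736/343 ≈ 2579.4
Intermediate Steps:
T(v, l) = -4*l - 4*v + 8*l*v (T(v, l) = -4*((v + l) + (-5 + 3)*(v*l)) = -4*((l + v) - 2*l*v) = -4*(l + v - 2*l*v) = -4*l - 4*v + 8*l*v)
T(-5, M(6, 2))**3 = (-4/(1 + 6) - 4*(-5) + 8*(-5)/(1 + 6))**3 = (-4/7 + 20 + 8*(-5)/7)**3 = (-4*1/7 + 20 + 8*(1/7)*(-5))**3 = (-4/7 + 20 - 40/7)**3 = (96/7)**3 = 884736/343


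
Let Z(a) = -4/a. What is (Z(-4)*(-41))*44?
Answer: -1804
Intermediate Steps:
(Z(-4)*(-41))*44 = (-4/(-4)*(-41))*44 = (-4*(-¼)*(-41))*44 = (1*(-41))*44 = -41*44 = -1804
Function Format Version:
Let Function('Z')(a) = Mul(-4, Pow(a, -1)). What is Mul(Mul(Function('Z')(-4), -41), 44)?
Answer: -1804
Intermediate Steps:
Mul(Mul(Function('Z')(-4), -41), 44) = Mul(Mul(Mul(-4, Pow(-4, -1)), -41), 44) = Mul(Mul(Mul(-4, Rational(-1, 4)), -41), 44) = Mul(Mul(1, -41), 44) = Mul(-41, 44) = -1804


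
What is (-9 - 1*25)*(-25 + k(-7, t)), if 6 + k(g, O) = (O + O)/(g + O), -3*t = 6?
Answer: 9350/9 ≈ 1038.9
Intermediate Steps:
t = -2 (t = -1/3*6 = -2)
k(g, O) = -6 + 2*O/(O + g) (k(g, O) = -6 + (O + O)/(g + O) = -6 + (2*O)/(O + g) = -6 + 2*O/(O + g))
(-9 - 1*25)*(-25 + k(-7, t)) = (-9 - 1*25)*(-25 + 2*(-3*(-7) - 2*(-2))/(-2 - 7)) = (-9 - 25)*(-25 + 2*(21 + 4)/(-9)) = -34*(-25 + 2*(-1/9)*25) = -34*(-25 - 50/9) = -34*(-275/9) = 9350/9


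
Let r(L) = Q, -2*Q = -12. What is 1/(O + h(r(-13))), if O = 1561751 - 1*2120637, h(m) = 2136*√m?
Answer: -279443/156163093010 - 534*√6/78081546505 ≈ -1.8062e-6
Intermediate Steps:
Q = 6 (Q = -½*(-12) = 6)
r(L) = 6
O = -558886 (O = 1561751 - 2120637 = -558886)
1/(O + h(r(-13))) = 1/(-558886 + 2136*√6)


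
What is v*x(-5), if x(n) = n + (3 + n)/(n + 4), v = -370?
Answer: 1110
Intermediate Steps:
x(n) = n + (3 + n)/(4 + n)
v*x(-5) = -370*(3 + (-5)² + 5*(-5))/(4 - 5) = -370*(3 + 25 - 25)/(-1) = -(-370)*3 = -370*(-3) = 1110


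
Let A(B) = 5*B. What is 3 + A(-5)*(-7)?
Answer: 178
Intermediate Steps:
3 + A(-5)*(-7) = 3 + (5*(-5))*(-7) = 3 - 25*(-7) = 3 + 175 = 178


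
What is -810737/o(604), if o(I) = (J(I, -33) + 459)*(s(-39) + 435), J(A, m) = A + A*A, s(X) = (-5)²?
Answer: -810737/168304340 ≈ -0.0048171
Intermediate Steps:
s(X) = 25
J(A, m) = A + A²
o(I) = 211140 + 460*I*(1 + I) (o(I) = (I*(1 + I) + 459)*(25 + 435) = (459 + I*(1 + I))*460 = 211140 + 460*I*(1 + I))
-810737/o(604) = -810737/(211140 + 460*604*(1 + 604)) = -810737/(211140 + 460*604*605) = -810737/(211140 + 168093200) = -810737/168304340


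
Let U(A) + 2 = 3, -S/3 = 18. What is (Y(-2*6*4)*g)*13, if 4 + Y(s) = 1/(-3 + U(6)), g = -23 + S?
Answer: 9009/2 ≈ 4504.5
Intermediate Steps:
S = -54 (S = -3*18 = -54)
U(A) = 1 (U(A) = -2 + 3 = 1)
g = -77 (g = -23 - 54 = -77)
Y(s) = -9/2 (Y(s) = -4 + 1/(-3 + 1) = -4 + 1/(-2) = -4 - ½ = -9/2)
(Y(-2*6*4)*g)*13 = -9/2*(-77)*13 = (693/2)*13 = 9009/2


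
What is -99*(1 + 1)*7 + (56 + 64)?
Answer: -1266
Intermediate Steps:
-99*(1 + 1)*7 + (56 + 64) = -198*7 + 120 = -99*14 + 120 = -1386 + 120 = -1266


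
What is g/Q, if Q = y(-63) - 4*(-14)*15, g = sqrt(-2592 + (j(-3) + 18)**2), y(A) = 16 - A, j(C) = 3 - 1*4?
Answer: 7*I*sqrt(47)/919 ≈ 0.052219*I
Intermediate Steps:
j(C) = -1 (j(C) = 3 - 4 = -1)
g = 7*I*sqrt(47) (g = sqrt(-2592 + (-1 + 18)**2) = sqrt(-2592 + 17**2) = sqrt(-2592 + 289) = sqrt(-2303) = 7*I*sqrt(47) ≈ 47.99*I)
Q = 919 (Q = (16 - 1*(-63)) - 4*(-14)*15 = (16 + 63) + 56*15 = 79 + 840 = 919)
g/Q = (7*I*sqrt(47))/919 = (7*I*sqrt(47))*(1/919) = 7*I*sqrt(47)/919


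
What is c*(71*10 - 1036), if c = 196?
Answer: -63896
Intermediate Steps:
c*(71*10 - 1036) = 196*(71*10 - 1036) = 196*(710 - 1036) = 196*(-326) = -63896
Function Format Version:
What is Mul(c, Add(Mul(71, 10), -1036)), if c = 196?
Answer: -63896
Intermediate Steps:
Mul(c, Add(Mul(71, 10), -1036)) = Mul(196, Add(Mul(71, 10), -1036)) = Mul(196, Add(710, -1036)) = Mul(196, -326) = -63896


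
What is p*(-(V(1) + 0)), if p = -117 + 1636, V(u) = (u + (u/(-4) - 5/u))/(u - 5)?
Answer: -25823/16 ≈ -1613.9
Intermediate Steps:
V(u) = (-5/u + 3*u/4)/(-5 + u) (V(u) = (u + (u*(-¼) - 5/u))/(-5 + u) = (u + (-u/4 - 5/u))/(-5 + u) = (u + (-5/u - u/4))/(-5 + u) = (-5/u + 3*u/4)/(-5 + u))
p = 1519
p*(-(V(1) + 0)) = 1519*(-((¼)*(-20 + 3*1²)/(1*(-5 + 1)) + 0)) = 1519*(-((¼)*1*(-20 + 3*1)/(-4) + 0)) = 1519*(-((¼)*1*(-¼)*(-20 + 3) + 0)) = 1519*(-((¼)*1*(-¼)*(-17) + 0)) = 1519*(-(17/16 + 0)) = 1519*(-1*17/16) = 1519*(-17/16) = -25823/16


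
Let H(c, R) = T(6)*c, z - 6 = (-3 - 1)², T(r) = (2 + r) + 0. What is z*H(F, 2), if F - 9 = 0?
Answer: 1584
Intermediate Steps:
F = 9 (F = 9 + 0 = 9)
T(r) = 2 + r
z = 22 (z = 6 + (-3 - 1)² = 6 + (-4)² = 6 + 16 = 22)
H(c, R) = 8*c (H(c, R) = (2 + 6)*c = 8*c)
z*H(F, 2) = 22*(8*9) = 22*72 = 1584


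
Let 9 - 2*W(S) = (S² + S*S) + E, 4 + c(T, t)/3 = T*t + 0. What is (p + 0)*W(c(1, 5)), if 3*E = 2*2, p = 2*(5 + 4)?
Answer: -93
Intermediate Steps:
p = 18 (p = 2*9 = 18)
E = 4/3 (E = (2*2)/3 = (⅓)*4 = 4/3 ≈ 1.3333)
c(T, t) = -12 + 3*T*t (c(T, t) = -12 + 3*(T*t + 0) = -12 + 3*(T*t) = -12 + 3*T*t)
W(S) = 23/6 - S² (W(S) = 9/2 - ((S² + S*S) + 4/3)/2 = 9/2 - ((S² + S²) + 4/3)/2 = 9/2 - (2*S² + 4/3)/2 = 9/2 - (4/3 + 2*S²)/2 = 9/2 + (-⅔ - S²) = 23/6 - S²)
(p + 0)*W(c(1, 5)) = (18 + 0)*(23/6 - (-12 + 3*1*5)²) = 18*(23/6 - (-12 + 15)²) = 18*(23/6 - 1*3²) = 18*(23/6 - 1*9) = 18*(23/6 - 9) = 18*(-31/6) = -93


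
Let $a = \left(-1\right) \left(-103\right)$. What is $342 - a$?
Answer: $239$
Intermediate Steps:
$a = 103$
$342 - a = 342 - 103 = 239$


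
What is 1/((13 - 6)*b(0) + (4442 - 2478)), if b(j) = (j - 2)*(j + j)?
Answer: 1/1964 ≈ 0.00050917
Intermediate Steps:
b(j) = 2*j*(-2 + j) (b(j) = (-2 + j)*(2*j) = 2*j*(-2 + j))
1/((13 - 6)*b(0) + (4442 - 2478)) = 1/((13 - 6)*(2*0*(-2 + 0)) + (4442 - 2478)) = 1/(7*(2*0*(-2)) + 1964) = 1/(7*0 + 1964) = 1/(0 + 1964) = 1/1964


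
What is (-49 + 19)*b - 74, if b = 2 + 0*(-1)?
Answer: -134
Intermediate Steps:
b = 2 (b = 2 + 0 = 2)
(-49 + 19)*b - 74 = (-49 + 19)*2 - 74 = -30*2 - 74 = -60 - 74 = -134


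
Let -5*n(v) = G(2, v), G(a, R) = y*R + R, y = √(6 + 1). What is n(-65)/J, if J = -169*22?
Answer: -1/286 - √7/286 ≈ -0.012747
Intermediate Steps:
y = √7 ≈ 2.6458
G(a, R) = R + R*√7 (G(a, R) = √7*R + R = R*√7 + R = R + R*√7)
n(v) = -v*(1 + √7)/5
J = -3718
n(-65)/J = -⅕*(-65)*(1 + √7)/(-3718) = (13 + 13*√7)*(-1/3718) = -1/286 - √7/286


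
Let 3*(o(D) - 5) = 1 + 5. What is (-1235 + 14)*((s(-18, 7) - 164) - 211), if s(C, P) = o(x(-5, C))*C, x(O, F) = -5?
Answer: 611721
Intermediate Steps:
o(D) = 7 (o(D) = 5 + (1 + 5)/3 = 5 + (⅓)*6 = 5 + 2 = 7)
s(C, P) = 7*C
(-1235 + 14)*((s(-18, 7) - 164) - 211) = (-1235 + 14)*((7*(-18) - 164) - 211) = -1221*((-126 - 164) - 211) = -1221*(-290 - 211) = -1221*(-501) = 611721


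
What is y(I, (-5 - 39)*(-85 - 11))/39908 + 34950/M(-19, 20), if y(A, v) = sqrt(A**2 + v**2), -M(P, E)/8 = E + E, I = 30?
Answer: -3495/32 + 3*sqrt(495641)/19954 ≈ -109.11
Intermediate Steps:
M(P, E) = -16*E (M(P, E) = -8*(E + E) = -16*E)
y(I, (-5 - 39)*(-85 - 11))/39908 + 34950/M(-19, 20) = sqrt(30**2 + ((-5 - 39)*(-85 - 11))**2)/39908 + 34950/((-16*20)) = sqrt(900 + (-44*(-96))**2)*(1/39908) + 34950/(-320) = sqrt(900 + 4224**2)*(1/39908) + 34950*(-1/320) = sqrt(900 + 17842176)*(1/39908) - 3495/32 = sqrt(17843076)*(1/39908) - 3495/32 = (6*sqrt(495641))*(1/39908) - 3495/32 = 3*sqrt(495641)/19954 - 3495/32 = -3495/32 + 3*sqrt(495641)/19954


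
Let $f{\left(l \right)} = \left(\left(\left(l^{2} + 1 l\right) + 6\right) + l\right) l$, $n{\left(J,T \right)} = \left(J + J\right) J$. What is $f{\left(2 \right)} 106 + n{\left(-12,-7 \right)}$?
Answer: $3256$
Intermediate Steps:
$n{\left(J,T \right)} = 2 J^{2}$ ($n{\left(J,T \right)} = 2 J J = 2 J^{2}$)
$f{\left(l \right)} = l \left(6 + l^{2} + 2 l\right)$ ($f{\left(l \right)} = \left(\left(\left(l^{2} + l\right) + 6\right) + l\right) l = \left(\left(\left(l + l^{2}\right) + 6\right) + l\right) l = \left(\left(6 + l + l^{2}\right) + l\right) l = \left(6 + l^{2} + 2 l\right) l = l \left(6 + l^{2} + 2 l\right)$)
$f{\left(2 \right)} 106 + n{\left(-12,-7 \right)} = 2 \left(6 + 2^{2} + 2 \cdot 2\right) 106 + 2 \left(-12\right)^{2} = 2 \left(6 + 4 + 4\right) 106 + 2 \cdot 144 = 2 \cdot 14 \cdot 106 + 288 = 28 \cdot 106 + 288 = 2968 + 288 = 3256$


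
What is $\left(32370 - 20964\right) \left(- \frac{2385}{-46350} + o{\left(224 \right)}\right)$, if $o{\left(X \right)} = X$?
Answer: $\frac{1316098419}{515} \approx 2.5555 \cdot 10^{6}$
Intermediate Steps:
$\left(32370 - 20964\right) \left(- \frac{2385}{-46350} + o{\left(224 \right)}\right) = \left(32370 - 20964\right) \left(- \frac{2385}{-46350} + 224\right) = 11406 \left(\left(-2385\right) \left(- \frac{1}{46350}\right) + 224\right) = 11406 \left(\frac{53}{1030} + 224\right) = 11406 \cdot \frac{230773}{1030} = \frac{1316098419}{515}$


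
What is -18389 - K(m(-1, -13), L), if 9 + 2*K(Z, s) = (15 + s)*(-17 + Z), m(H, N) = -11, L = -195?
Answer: -41809/2 ≈ -20905.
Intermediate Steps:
K(Z, s) = -9/2 + (-17 + Z)*(15 + s)/2 (K(Z, s) = -9/2 + ((15 + s)*(-17 + Z))/2 = -9/2 + ((-17 + Z)*(15 + s))/2 = -9/2 + (-17 + Z)*(15 + s)/2)
-18389 - K(m(-1, -13), L) = -18389 - (-132 - 17/2*(-195) + (15/2)*(-11) + (½)*(-11)*(-195)) = -18389 - (-132 + 3315/2 - 165/2 + 2145/2) = -18389 - 1*5031/2 = -18389 - 5031/2 = -41809/2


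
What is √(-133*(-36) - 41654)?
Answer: I*√36866 ≈ 192.01*I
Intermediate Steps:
√(-133*(-36) - 41654) = √(4788 - 41654) = √(-36866) = I*√36866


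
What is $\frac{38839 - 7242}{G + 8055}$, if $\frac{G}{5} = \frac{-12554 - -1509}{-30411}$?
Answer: $\frac{50573493}{12895570} \approx 3.9218$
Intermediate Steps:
$G = \frac{55225}{30411}$ ($G = 5 \frac{-12554 - -1509}{-30411} = 5 \left(-12554 + 1509\right) \left(- \frac{1}{30411}\right) = 5 \left(\left(-11045\right) \left(- \frac{1}{30411}\right)\right) = 5 \cdot \frac{11045}{30411} = \frac{55225}{30411} \approx 1.816$)
$\frac{38839 - 7242}{G + 8055} = \frac{38839 - 7242}{\frac{55225}{30411} + 8055} = \frac{31597}{\frac{245015830}{30411}} = 31597 \cdot \frac{30411}{245015830} = \frac{50573493}{12895570}$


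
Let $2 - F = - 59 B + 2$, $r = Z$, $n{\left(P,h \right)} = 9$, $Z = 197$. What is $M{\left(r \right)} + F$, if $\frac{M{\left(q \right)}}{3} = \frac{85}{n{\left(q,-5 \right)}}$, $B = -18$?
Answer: $- \frac{3101}{3} \approx -1033.7$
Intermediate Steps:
$r = 197$
$F = -1062$ ($F = 2 - \left(\left(-59\right) \left(-18\right) + 2\right) = 2 - \left(1062 + 2\right) = 2 - 1064 = -1062$)
$M{\left(q \right)} = \frac{85}{3}$ ($M{\left(q \right)} = 3 \cdot \frac{85}{9} = \frac{85}{3}$)
$M{\left(r \right)} + F = \frac{85}{3} - 1062 = - \frac{3101}{3}$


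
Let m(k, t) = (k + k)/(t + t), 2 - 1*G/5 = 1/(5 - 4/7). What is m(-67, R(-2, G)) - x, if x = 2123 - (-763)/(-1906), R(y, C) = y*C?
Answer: -555290622/262075 ≈ -2118.8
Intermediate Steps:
G = 275/31 (G = 10 - 5/(5 - 4/7) = 10 - 5/31/7 = 10 - 5*7/31 = 10 - 35/31 = 275/31 ≈ 8.8710)
R(y, C) = C*y
m(k, t) = k/t (m(k, t) = (2*k)/((2*t)) = (2*k)*(1/(2*t)) = k/t)
x = 4045675/1906 (x = 2123 - (-763)*(-1)/1906 = 2123 - 1*763/1906 = 2123 - 763/1906 = 4045675/1906 ≈ 2122.6)
m(-67, R(-2, G)) - x = -67/((275/31)*(-2)) - 1*4045675/1906 = -67/(-550/31) - 4045675/1906 = -67*(-31/550) - 4045675/1906 = 2077/550 - 4045675/1906 = -555290622/262075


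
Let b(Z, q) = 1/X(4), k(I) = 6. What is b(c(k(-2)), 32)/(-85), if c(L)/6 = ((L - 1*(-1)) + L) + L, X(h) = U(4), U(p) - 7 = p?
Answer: -1/935 ≈ -0.0010695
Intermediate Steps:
U(p) = 7 + p
X(h) = 11 (X(h) = 7 + 4 = 11)
c(L) = 6 + 18*L (c(L) = 6*(((L - 1*(-1)) + L) + L) = 6*(((L + 1) + L) + L) = 6*(((1 + L) + L) + L) = 6*((1 + 2*L) + L) = 6*(1 + 3*L) = 6 + 18*L)
b(Z, q) = 1/11
b(c(k(-2)), 32)/(-85) = (1/11)/(-85) = (1/11)*(-1/85) = -1/935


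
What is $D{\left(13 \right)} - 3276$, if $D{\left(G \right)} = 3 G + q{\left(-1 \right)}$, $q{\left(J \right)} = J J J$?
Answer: $-3238$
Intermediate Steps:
$q{\left(J \right)} = J^{3}$ ($q{\left(J \right)} = J^{2} J = J^{3}$)
$D{\left(G \right)} = -1 + 3 G$ ($D{\left(G \right)} = 3 G + \left(-1\right)^{3} = 3 G - 1 = -1 + 3 G$)
$D{\left(13 \right)} - 3276 = \left(-1 + 3 \cdot 13\right) - 3276 = \left(-1 + 39\right) - 3276 = 38 - 3276 = -3238$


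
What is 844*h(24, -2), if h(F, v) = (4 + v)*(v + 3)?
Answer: 1688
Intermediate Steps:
h(F, v) = (3 + v)*(4 + v) (h(F, v) = (4 + v)*(3 + v) = (3 + v)*(4 + v))
844*h(24, -2) = 844*(12 + (-2)² + 7*(-2)) = 844*(12 + 4 - 14) = 844*2 = 1688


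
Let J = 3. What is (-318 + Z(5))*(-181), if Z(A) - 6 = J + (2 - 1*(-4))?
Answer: 54843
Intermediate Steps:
Z(A) = 15 (Z(A) = 6 + (3 + (2 - 1*(-4))) = 6 + (3 + (2 + 4)) = 6 + (3 + 6) = 6 + 9 = 15)
(-318 + Z(5))*(-181) = (-318 + 15)*(-181) = -303*(-181) = 54843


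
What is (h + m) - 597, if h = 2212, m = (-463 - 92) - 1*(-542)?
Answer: 1602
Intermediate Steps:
m = -13 (m = -555 + 542 = -13)
(h + m) - 597 = (2212 - 13) - 597 = 2199 - 597 = 1602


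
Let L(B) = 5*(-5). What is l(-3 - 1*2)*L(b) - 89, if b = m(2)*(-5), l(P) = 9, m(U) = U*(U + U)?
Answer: -314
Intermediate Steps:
m(U) = 2*U² (m(U) = U*(2*U) = 2*U²)
b = -40 (b = (2*2²)*(-5) = (2*4)*(-5) = 8*(-5) = -40)
L(B) = -25
l(-3 - 1*2)*L(b) - 89 = 9*(-25) - 89 = -225 - 89 = -314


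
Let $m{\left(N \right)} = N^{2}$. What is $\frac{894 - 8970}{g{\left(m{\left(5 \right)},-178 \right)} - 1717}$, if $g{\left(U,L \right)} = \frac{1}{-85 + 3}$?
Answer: $\frac{662232}{140795} \approx 4.7035$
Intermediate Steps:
$g{\left(U,L \right)} = - \frac{1}{82}$ ($g{\left(U,L \right)} = \frac{1}{-82} = - \frac{1}{82}$)
$\frac{894 - 8970}{g{\left(m{\left(5 \right)},-178 \right)} - 1717} = \frac{894 - 8970}{- \frac{1}{82} - 1717} = - \frac{8076}{- \frac{140795}{82}} = \left(-8076\right) \left(- \frac{82}{140795}\right) = \frac{662232}{140795}$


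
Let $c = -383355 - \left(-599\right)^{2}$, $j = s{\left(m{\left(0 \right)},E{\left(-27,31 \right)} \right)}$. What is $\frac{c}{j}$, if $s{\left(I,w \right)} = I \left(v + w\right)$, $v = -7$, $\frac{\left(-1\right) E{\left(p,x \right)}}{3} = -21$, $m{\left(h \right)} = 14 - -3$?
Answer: $- \frac{185539}{238} \approx -779.58$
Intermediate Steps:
$m{\left(h \right)} = 17$ ($m{\left(h \right)} = 14 + 3 = 17$)
$E{\left(p,x \right)} = 63$ ($E{\left(p,x \right)} = \left(-3\right) \left(-21\right) = 63$)
$s{\left(I,w \right)} = I \left(-7 + w\right)$
$j = 952$ ($j = 17 \left(-7 + 63\right) = 17 \cdot 56 = 952$)
$c = -742156$ ($c = -383355 - 358801 = -742156$)
$\frac{c}{j} = - \frac{742156}{952} = \left(-742156\right) \frac{1}{952} = - \frac{185539}{238}$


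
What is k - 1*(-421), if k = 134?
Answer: 555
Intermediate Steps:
k - 1*(-421) = 134 - 1*(-421) = 134 + 421 = 555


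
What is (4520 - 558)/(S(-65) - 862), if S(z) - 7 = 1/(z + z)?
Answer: -515060/111151 ≈ -4.6339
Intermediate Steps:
S(z) = 7 + 1/(2*z) (S(z) = 7 + 1/(z + z) = 7 + 1/(2*z))
(4520 - 558)/(S(-65) - 862) = (4520 - 558)/((7 + (½)/(-65)) - 862) = 3962/((7 + (½)*(-1/65)) - 862) = 3962/((7 - 1/130) - 862) = 3962/(909/130 - 862) = 3962/(-111151/130) = 3962*(-130/111151) = -515060/111151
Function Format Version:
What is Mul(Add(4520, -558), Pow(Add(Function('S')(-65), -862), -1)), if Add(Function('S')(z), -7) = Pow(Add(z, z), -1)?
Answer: Rational(-515060, 111151) ≈ -4.6339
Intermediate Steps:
Function('S')(z) = Add(7, Mul(Rational(1, 2), Pow(z, -1))) (Function('S')(z) = Add(7, Pow(Add(z, z), -1)) = Add(7, Pow(Mul(2, z), -1)) = Add(7, Mul(Rational(1, 2), Pow(z, -1))))
Mul(Add(4520, -558), Pow(Add(Function('S')(-65), -862), -1)) = Mul(Add(4520, -558), Pow(Add(Add(7, Mul(Rational(1, 2), Pow(-65, -1))), -862), -1)) = Mul(3962, Pow(Add(Add(7, Mul(Rational(1, 2), Rational(-1, 65))), -862), -1)) = Mul(3962, Pow(Add(Add(7, Rational(-1, 130)), -862), -1)) = Mul(3962, Pow(Add(Rational(909, 130), -862), -1)) = Mul(3962, Pow(Rational(-111151, 130), -1)) = Mul(3962, Rational(-130, 111151)) = Rational(-515060, 111151)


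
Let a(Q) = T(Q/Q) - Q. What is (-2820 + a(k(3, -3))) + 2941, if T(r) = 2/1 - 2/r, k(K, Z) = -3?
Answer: 124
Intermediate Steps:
T(r) = 2 - 2/r (T(r) = 2*1 - 2/r = 2 - 2/r)
a(Q) = -Q (a(Q) = (2 - 2/(Q/Q)) - Q = (2 - 2/1) - Q = (2 - 2*1) - Q = (2 - 2) - Q = 0 - Q = -Q)
(-2820 + a(k(3, -3))) + 2941 = (-2820 - 1*(-3)) + 2941 = (-2820 + 3) + 2941 = -2817 + 2941 = 124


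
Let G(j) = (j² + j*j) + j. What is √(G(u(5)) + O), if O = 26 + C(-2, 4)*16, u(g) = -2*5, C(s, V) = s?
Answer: 2*√46 ≈ 13.565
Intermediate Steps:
u(g) = -10
O = -6 (O = 26 - 2*16 = 26 - 32 = -6)
G(j) = j + 2*j² (G(j) = (j² + j²) + j = 2*j² + j = j + 2*j²)
√(G(u(5)) + O) = √(-10*(1 + 2*(-10)) - 6) = √(-10*(1 - 20) - 6) = √(-10*(-19) - 6) = √(190 - 6) = √184 = 2*√46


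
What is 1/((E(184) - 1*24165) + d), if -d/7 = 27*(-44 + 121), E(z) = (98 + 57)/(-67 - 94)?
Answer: -161/6233753 ≈ -2.5827e-5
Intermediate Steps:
E(z) = -155/161 (E(z) = 155/(-161) = 155*(-1/161) = -155/161)
d = -14553 (d = -189*(-44 + 121) = -189*77 = -7*2079 = -14553)
1/((E(184) - 1*24165) + d) = 1/((-155/161 - 1*24165) - 14553) = 1/((-155/161 - 24165) - 14553) = 1/(-3890720/161 - 14553) = 1/(-6233753/161) = -161/6233753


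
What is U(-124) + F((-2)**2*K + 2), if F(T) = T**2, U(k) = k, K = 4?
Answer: 200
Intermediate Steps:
U(-124) + F((-2)**2*K + 2) = -124 + ((-2)**2*4 + 2)**2 = -124 + (4*4 + 2)**2 = -124 + (16 + 2)**2 = -124 + 18**2 = -124 + 324 = 200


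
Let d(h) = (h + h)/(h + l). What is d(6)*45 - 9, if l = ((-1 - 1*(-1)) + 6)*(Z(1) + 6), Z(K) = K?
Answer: 9/4 ≈ 2.2500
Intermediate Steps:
l = 42 (l = ((-1 - 1*(-1)) + 6)*(1 + 6) = ((-1 + 1) + 6)*7 = (0 + 6)*7 = 6*7 = 42)
d(h) = 2*h/(42 + h) (d(h) = (h + h)/(h + 42) = (2*h)/(42 + h) = 2*h/(42 + h))
d(6)*45 - 9 = (2*6/(42 + 6))*45 - 9 = (2*6/48)*45 - 9 = (2*6*(1/48))*45 - 9 = (¼)*45 - 9 = 45/4 - 9 = 9/4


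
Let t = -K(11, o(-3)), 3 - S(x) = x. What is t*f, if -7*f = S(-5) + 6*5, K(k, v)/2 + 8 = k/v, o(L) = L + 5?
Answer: -190/7 ≈ -27.143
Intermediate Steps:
o(L) = 5 + L
S(x) = 3 - x
K(k, v) = -16 + 2*k/v (K(k, v) = -16 + 2*(k/v) = -16 + 2*k/v)
f = -38/7 (f = -((3 - 1*(-5)) + 6*5)/7 = -((3 + 5) + 30)/7 = -(8 + 30)/7 = -⅐*38 = -38/7 ≈ -5.4286)
t = 5 (t = -(-16 + 2*11/(5 - 3)) = -(-16 + 2*11/2) = -(-16 + 2*11*(½)) = -(-16 + 11) = -1*(-5) = 5)
t*f = 5*(-38/7) = -190/7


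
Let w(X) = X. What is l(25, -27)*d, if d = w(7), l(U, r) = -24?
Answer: -168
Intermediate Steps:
d = 7
l(25, -27)*d = -24*7 = -168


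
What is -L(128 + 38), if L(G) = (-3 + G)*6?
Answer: -978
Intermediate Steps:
L(G) = -18 + 6*G
-L(128 + 38) = -(-18 + 6*(128 + 38)) = -(-18 + 6*166) = -(-18 + 996) = -1*978 = -978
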